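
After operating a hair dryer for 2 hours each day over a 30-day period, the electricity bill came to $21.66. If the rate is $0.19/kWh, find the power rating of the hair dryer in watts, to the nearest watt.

1900 W

Energy = $21.66 ÷ $0.19/kWh = 114 kWh
Runtime = 2 h/day × 30 days = 60 h
Power = 114 kWh ÷ 60 h = 1.9 kW = 1900 W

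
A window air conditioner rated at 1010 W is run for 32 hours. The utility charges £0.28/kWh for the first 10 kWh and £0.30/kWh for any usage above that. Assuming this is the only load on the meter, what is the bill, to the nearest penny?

Energy = 1.01 kW × 32 h = 32.32 kWh
Tier 1 (0–10 kWh): 10 × £0.28 = £2.8
Above 10 kWh: 22.32 × £0.30 = £6.696
Bill = £9.50

£9.50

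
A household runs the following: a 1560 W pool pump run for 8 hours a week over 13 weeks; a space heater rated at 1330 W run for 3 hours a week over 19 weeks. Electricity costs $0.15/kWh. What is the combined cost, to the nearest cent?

$35.71

pool pump: Runtime = 8 h/week × 13 weeks = 104 h
pool pump: 1.56 kW × 104 h = 162.24 kWh
space heater: Runtime = 3 h/week × 19 weeks = 57 h
space heater: 1.33 kW × 57 h = 75.81 kWh
Total energy = 238.05 kWh
Cost = 238.05 × $0.15 = $35.71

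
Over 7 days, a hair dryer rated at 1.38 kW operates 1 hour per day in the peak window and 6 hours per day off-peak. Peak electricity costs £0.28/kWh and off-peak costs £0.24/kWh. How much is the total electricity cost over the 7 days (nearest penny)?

Peak energy = 1.38 kW × 1 h × 7 = 9.66 kWh
Off-peak energy = 1.38 kW × 6 h × 7 = 57.96 kWh
Cost = 9.66 × £0.28 + 57.96 × £0.24 = £2.7048 + £13.9104 = £16.62

£16.62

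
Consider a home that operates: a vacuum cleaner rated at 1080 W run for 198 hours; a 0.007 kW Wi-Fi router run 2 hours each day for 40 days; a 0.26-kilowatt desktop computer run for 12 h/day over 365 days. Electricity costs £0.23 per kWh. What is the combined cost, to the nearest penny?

vacuum cleaner: 1.08 kW × 198 h = 213.84 kWh
Wi-Fi router: Runtime = 2 h/day × 40 days = 80 h
Wi-Fi router: 0.007 kW × 80 h = 0.56 kWh
desktop computer: Runtime = 12 h/day × 365 days = 4380 h
desktop computer: 0.26 kW × 4380 h = 1138.8 kWh
Total energy = 1353.2 kWh
Cost = 1353.2 × £0.23 = £311.24

£311.24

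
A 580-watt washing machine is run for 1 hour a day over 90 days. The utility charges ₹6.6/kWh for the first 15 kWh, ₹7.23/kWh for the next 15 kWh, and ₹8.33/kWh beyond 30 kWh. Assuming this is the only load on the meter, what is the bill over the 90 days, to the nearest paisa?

Runtime = 1 h/day × 90 days = 90 h
Energy = 0.58 kW × 90 h = 52.2 kWh
Tier 1 (0–15 kWh): 15 × ₹6.6 = ₹99
Tier 2 (15–30 kWh): 15 × ₹7.23 = ₹108.45
Above 30 kWh: 22.2 × ₹8.33 = ₹184.926
Bill = ₹392.38

₹392.38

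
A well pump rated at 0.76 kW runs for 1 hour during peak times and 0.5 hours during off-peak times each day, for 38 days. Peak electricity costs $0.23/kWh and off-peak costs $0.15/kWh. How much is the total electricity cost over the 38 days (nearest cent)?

$8.81

Peak energy = 0.76 kW × 1 h × 38 = 28.88 kWh
Off-peak energy = 0.76 kW × 0.5 h × 38 = 14.44 kWh
Cost = 28.88 × $0.23 + 14.44 × $0.15 = $6.6424 + $2.166 = $8.81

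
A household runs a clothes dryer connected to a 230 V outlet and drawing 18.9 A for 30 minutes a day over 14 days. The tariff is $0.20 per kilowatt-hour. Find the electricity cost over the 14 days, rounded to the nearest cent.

$6.09

Power = 18.9 A × 230 V = 4347 W = 4.347 kW
Runtime = 30 min × 14 = 420 min = 7 h
Energy = 4.347 kW × 7 h = 30.429 kWh
Cost = 30.429 kWh × $0.20/kWh = $6.09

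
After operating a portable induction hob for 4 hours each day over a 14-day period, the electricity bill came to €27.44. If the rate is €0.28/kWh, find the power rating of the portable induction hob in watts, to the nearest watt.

Energy = €27.44 ÷ €0.28/kWh = 98 kWh
Runtime = 4 h/day × 14 days = 56 h
Power = 98 kWh ÷ 56 h = 1.75 kW = 1750 W

1750 W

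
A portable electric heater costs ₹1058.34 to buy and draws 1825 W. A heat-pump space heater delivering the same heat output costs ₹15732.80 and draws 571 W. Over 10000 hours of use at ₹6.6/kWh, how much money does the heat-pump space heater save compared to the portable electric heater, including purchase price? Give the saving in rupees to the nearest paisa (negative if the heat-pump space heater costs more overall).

portable electric heater: ₹1058.34 + (1825/1000) kW × 10000 h × ₹6.6 = ₹1058.34 + ₹120450 = ₹121508.34
heat-pump space heater: ₹15732.80 + (571/1000) kW × 10000 h × ₹6.6 = ₹15732.80 + ₹37686 = ₹53418.8
Saving = ₹121508.34 − ₹53418.8 = ₹68089.54

₹68089.54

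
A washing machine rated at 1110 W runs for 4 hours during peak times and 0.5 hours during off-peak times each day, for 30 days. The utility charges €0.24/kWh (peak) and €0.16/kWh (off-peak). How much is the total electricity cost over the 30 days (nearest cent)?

€34.63

Peak energy = 1.11 kW × 4 h × 30 = 133.2 kWh
Off-peak energy = 1.11 kW × 0.5 h × 30 = 16.65 kWh
Cost = 133.2 × €0.24 + 16.65 × €0.16 = €31.968 + €2.664 = €34.63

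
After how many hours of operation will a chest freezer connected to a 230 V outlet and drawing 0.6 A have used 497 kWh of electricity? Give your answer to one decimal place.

3601.4 h

Power = 0.6 A × 230 V = 138 W = 0.138 kW
Hours = 497 kWh ÷ 0.138 kW = 3601.4 h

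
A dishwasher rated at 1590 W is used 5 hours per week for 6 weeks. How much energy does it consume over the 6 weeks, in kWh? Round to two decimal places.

47.70 kWh

Runtime = 5 h/week × 6 weeks = 30 h
Energy = 1.59 kW × 30 h = 47.7 kWh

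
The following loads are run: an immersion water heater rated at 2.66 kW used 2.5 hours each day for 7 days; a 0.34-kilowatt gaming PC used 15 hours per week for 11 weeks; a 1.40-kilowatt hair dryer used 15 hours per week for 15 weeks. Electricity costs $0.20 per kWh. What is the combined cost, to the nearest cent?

immersion water heater: Runtime = 2.5 h/day × 7 days = 17.5 h
immersion water heater: 2.66 kW × 17.5 h = 46.55 kWh
gaming PC: Runtime = 15 h/week × 11 weeks = 165 h
gaming PC: 0.34 kW × 165 h = 56.1 kWh
hair dryer: Runtime = 15 h/week × 15 weeks = 225 h
hair dryer: 1.4 kW × 225 h = 315 kWh
Total energy = 417.65 kWh
Cost = 417.65 × $0.20 = $83.53

$83.53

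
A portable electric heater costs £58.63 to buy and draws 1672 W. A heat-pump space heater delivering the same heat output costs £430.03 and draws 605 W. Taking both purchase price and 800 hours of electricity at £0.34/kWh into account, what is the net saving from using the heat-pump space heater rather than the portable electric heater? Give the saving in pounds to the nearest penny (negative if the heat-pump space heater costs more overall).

-£81.18

portable electric heater: £58.63 + (1672/1000) kW × 800 h × £0.34 = £58.63 + £454.784 = £513.414
heat-pump space heater: £430.03 + (605/1000) kW × 800 h × £0.34 = £430.03 + £164.56 = £594.59
Saving = £513.414 − £594.59 = −£81.176 → -£81.18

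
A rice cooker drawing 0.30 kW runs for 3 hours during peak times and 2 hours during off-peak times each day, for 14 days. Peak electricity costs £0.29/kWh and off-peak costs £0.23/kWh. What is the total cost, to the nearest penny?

£5.59

Peak energy = 0.3 kW × 3 h × 14 = 12.6 kWh
Off-peak energy = 0.3 kW × 2 h × 14 = 8.4 kWh
Cost = 12.6 × £0.29 + 8.4 × £0.23 = £3.654 + £1.932 = £5.59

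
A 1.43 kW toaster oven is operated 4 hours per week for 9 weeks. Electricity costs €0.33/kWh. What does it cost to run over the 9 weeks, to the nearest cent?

€16.99

Runtime = 4 h/week × 9 weeks = 36 h
Energy = 1.43 kW × 36 h = 51.48 kWh
Cost = 51.48 kWh × €0.33/kWh = €16.99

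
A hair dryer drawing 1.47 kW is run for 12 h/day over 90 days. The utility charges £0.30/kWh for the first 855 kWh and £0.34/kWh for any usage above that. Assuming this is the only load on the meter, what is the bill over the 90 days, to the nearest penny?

Runtime = 12 h/day × 90 days = 1080 h
Energy = 1.47 kW × 1080 h = 1587.6 kWh
Tier 1 (0–855 kWh): 855 × £0.30 = £256.5
Above 855 kWh: 732.6 × £0.34 = £249.084
Bill = £505.58

£505.58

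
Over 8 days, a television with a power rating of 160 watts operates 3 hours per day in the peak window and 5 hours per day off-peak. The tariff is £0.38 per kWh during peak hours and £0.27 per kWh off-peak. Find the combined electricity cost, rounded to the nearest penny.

Peak energy = 0.16 kW × 3 h × 8 = 3.84 kWh
Off-peak energy = 0.16 kW × 5 h × 8 = 6.4 kWh
Cost = 3.84 × £0.38 + 6.4 × £0.27 = £1.4592 + £1.728 = £3.19

£3.19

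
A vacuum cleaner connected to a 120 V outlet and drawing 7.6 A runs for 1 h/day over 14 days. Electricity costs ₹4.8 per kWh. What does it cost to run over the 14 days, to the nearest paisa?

Power = 7.6 A × 120 V = 912 W = 0.912 kW
Runtime = 1 h/day × 14 days = 14 h
Energy = 0.912 kW × 14 h = 12.768 kWh
Cost = 12.768 kWh × ₹4.8/kWh = ₹61.29

₹61.29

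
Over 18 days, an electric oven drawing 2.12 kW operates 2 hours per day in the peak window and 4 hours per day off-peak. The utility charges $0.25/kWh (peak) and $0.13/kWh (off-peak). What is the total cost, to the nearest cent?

$38.92

Peak energy = 2.12 kW × 2 h × 18 = 76.32 kWh
Off-peak energy = 2.12 kW × 4 h × 18 = 152.64 kWh
Cost = 76.32 × $0.25 + 152.64 × $0.13 = $19.08 + $19.8432 = $38.92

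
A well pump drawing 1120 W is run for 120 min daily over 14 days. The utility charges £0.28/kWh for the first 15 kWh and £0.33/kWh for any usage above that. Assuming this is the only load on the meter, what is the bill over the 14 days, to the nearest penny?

Runtime = 120 min × 14 = 1680 min = 28 h
Energy = 1.12 kW × 28 h = 31.36 kWh
Tier 1 (0–15 kWh): 15 × £0.28 = £4.2
Above 15 kWh: 16.36 × £0.33 = £5.3988
Bill = £9.60

£9.60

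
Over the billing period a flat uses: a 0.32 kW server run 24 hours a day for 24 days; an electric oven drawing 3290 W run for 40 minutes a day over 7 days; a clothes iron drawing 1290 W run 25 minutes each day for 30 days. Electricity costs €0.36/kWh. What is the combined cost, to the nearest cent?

server: Runtime = 24 h × 24 = 576 h
server: 0.32 kW × 576 h = 184.32 kWh
electric oven: Runtime = 40 min × 7 = 280 min = 4.666666… h
electric oven: 3.29 kW × 4.666666… h = 15.353333… kWh
clothes iron: Runtime = 25 min × 30 = 750 min = 12.5 h
clothes iron: 1.29 kW × 12.5 h = 16.125 kWh
Total energy = 215.798333… kWh
Cost = 215.798333… × €0.36 = €77.69

€77.69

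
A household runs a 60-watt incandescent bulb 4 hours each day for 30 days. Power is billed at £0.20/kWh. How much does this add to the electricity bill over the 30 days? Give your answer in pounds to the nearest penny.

£1.44

Runtime = 4 h/day × 30 days = 120 h
Energy = 0.06 kW × 120 h = 7.2 kWh
Cost = 7.2 kWh × £0.20/kWh = £1.44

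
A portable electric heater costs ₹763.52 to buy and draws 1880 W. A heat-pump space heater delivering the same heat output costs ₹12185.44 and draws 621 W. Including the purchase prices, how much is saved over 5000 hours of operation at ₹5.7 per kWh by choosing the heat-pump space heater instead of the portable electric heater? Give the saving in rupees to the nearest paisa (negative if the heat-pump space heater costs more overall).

portable electric heater: ₹763.52 + (1880/1000) kW × 5000 h × ₹5.7 = ₹763.52 + ₹53580 = ₹54343.52
heat-pump space heater: ₹12185.44 + (621/1000) kW × 5000 h × ₹5.7 = ₹12185.44 + ₹17698.5 = ₹29883.94
Saving = ₹54343.52 − ₹29883.94 = ₹24459.58

₹24459.58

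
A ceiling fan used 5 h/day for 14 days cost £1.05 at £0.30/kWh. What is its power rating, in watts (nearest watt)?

50 W

Energy = £1.05 ÷ £0.30/kWh = 3.5 kWh
Runtime = 5 h/day × 14 days = 70 h
Power = 3.5 kWh ÷ 70 h = 0.05 kW = 50 W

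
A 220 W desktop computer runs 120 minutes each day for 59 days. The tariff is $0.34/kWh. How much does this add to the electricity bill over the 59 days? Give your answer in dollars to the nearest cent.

$8.83

Runtime = 120 min × 59 = 7080 min = 118 h
Energy = 0.22 kW × 118 h = 25.96 kWh
Cost = 25.96 kWh × $0.34/kWh = $8.83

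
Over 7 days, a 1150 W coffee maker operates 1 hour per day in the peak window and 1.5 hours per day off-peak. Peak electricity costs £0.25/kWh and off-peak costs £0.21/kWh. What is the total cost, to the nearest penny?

£4.55

Peak energy = 1.15 kW × 1 h × 7 = 8.05 kWh
Off-peak energy = 1.15 kW × 1.5 h × 7 = 12.075 kWh
Cost = 8.05 × £0.25 + 12.075 × £0.21 = £2.0125 + £2.53575 = £4.55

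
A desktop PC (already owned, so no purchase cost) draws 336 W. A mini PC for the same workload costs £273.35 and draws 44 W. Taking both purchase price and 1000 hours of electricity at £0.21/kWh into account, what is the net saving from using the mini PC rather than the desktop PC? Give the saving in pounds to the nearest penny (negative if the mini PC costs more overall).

desktop PC: £0.00 + (336/1000) kW × 1000 h × £0.21 = £0.00 + £70.56 = £70.56
mini PC: £273.35 + (44/1000) kW × 1000 h × £0.21 = £273.35 + £9.24 = £282.59
Saving = £70.56 − £282.59 = −£212.03

-£212.03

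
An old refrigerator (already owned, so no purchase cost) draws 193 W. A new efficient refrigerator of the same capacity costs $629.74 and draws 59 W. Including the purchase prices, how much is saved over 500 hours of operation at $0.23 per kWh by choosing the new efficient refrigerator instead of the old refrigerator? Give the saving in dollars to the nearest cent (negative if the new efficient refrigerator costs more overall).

old refrigerator: $0.00 + (193/1000) kW × 500 h × $0.23 = $0.00 + $22.195 = $22.195
new efficient refrigerator: $629.74 + (59/1000) kW × 500 h × $0.23 = $629.74 + $6.785 = $636.525
Saving = $22.195 − $636.525 = −$614.33

-$614.33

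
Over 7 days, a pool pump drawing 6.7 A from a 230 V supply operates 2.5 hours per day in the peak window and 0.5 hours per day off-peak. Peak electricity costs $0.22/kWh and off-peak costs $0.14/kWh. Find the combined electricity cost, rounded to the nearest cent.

$6.69

Power = 6.7 A × 230 V = 1541 W = 1.541 kW
Peak energy = 1.541 kW × 2.5 h × 7 = 26.9675 kWh
Off-peak energy = 1.541 kW × 0.5 h × 7 = 5.3935 kWh
Cost = 26.9675 × $0.22 + 5.3935 × $0.14 = $5.93285 + $0.75509 = $6.69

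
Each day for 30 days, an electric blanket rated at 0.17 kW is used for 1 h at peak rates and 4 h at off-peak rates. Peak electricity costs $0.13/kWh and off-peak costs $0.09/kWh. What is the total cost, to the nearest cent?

$2.50

Peak energy = 0.17 kW × 1 h × 30 = 5.1 kWh
Off-peak energy = 0.17 kW × 4 h × 30 = 20.4 kWh
Cost = 5.1 × $0.13 + 20.4 × $0.09 = $0.663 + $1.836 = $2.50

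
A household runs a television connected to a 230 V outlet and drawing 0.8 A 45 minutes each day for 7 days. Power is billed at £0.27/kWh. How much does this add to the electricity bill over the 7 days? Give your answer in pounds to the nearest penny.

£0.26

Power = 0.8 A × 230 V = 184 W = 0.184 kW
Runtime = 45 min × 7 = 315 min = 5.25 h
Energy = 0.184 kW × 5.25 h = 0.966 kWh
Cost = 0.966 kWh × £0.27/kWh = £0.26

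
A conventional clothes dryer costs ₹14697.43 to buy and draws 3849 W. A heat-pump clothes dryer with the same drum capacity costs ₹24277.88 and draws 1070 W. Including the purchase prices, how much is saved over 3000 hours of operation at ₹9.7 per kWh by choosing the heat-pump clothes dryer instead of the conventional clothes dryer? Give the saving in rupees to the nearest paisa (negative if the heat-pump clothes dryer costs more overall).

conventional clothes dryer: ₹14697.43 + (3849/1000) kW × 3000 h × ₹9.7 = ₹14697.43 + ₹112005.9 = ₹126703.33
heat-pump clothes dryer: ₹24277.88 + (1070/1000) kW × 3000 h × ₹9.7 = ₹24277.88 + ₹31137 = ₹55414.88
Saving = ₹126703.33 − ₹55414.88 = ₹71288.45

₹71288.45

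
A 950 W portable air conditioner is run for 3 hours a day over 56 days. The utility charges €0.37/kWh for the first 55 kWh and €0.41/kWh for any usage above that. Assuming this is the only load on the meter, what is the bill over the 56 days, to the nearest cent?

Runtime = 3 h/day × 56 days = 168 h
Energy = 0.95 kW × 168 h = 159.6 kWh
Tier 1 (0–55 kWh): 55 × €0.37 = €20.35
Above 55 kWh: 104.6 × €0.41 = €42.886
Bill = €63.24

€63.24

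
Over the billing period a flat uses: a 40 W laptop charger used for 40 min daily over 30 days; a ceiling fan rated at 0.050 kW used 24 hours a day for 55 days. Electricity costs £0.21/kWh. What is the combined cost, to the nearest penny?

laptop charger: Runtime = 40 min × 30 = 1200 min = 20 h
laptop charger: 0.04 kW × 20 h = 0.8 kWh
ceiling fan: Runtime = 24 h × 55 = 1320 h
ceiling fan: 0.05 kW × 1320 h = 66 kWh
Total energy = 66.8 kWh
Cost = 66.8 × £0.21 = £14.03

£14.03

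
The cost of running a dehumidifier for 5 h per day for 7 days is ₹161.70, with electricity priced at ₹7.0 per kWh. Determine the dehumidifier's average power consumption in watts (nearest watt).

Energy = ₹161.70 ÷ ₹7.0/kWh = 23.1 kWh
Runtime = 5 h/day × 7 days = 35 h
Power = 23.1 kWh ÷ 35 h = 0.66 kW = 660 W

660 W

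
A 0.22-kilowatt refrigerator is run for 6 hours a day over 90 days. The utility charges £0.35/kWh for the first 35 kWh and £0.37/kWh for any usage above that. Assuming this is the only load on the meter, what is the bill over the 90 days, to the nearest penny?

£43.26

Runtime = 6 h/day × 90 days = 540 h
Energy = 0.22 kW × 540 h = 118.8 kWh
Tier 1 (0–35 kWh): 35 × £0.35 = £12.25
Above 35 kWh: 83.8 × £0.37 = £31.006
Bill = £43.26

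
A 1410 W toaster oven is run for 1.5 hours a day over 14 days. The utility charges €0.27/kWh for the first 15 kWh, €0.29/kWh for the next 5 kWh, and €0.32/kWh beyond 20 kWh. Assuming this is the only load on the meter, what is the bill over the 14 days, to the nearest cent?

Runtime = 1.5 h/day × 14 days = 21 h
Energy = 1.41 kW × 21 h = 29.61 kWh
Tier 1 (0–15 kWh): 15 × €0.27 = €4.05
Tier 2 (15–20 kWh): 5 × €0.29 = €1.45
Above 20 kWh: 9.61 × €0.32 = €3.0752
Bill = €8.58

€8.58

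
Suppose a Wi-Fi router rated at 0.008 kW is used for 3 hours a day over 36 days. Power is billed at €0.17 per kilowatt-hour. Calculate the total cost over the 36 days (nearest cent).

Runtime = 3 h/day × 36 days = 108 h
Energy = 0.008 kW × 108 h = 0.864 kWh
Cost = 0.864 kWh × €0.17/kWh = €0.15

€0.15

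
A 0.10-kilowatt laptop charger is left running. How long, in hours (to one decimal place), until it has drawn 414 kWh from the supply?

Hours = 414 kWh ÷ 0.1 kW = 4140.0 h

4140.0 h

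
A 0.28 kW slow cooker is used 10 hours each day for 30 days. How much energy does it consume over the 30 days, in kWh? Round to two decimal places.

Runtime = 10 h/day × 30 days = 300 h
Energy = 0.28 kW × 300 h = 84 kWh

84.00 kWh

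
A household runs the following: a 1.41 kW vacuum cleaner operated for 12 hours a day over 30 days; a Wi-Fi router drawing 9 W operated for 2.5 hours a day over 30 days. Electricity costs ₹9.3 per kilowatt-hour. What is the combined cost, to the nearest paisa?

₹4726.96

vacuum cleaner: Runtime = 12 h/day × 30 days = 360 h
vacuum cleaner: 1.41 kW × 360 h = 507.6 kWh
Wi-Fi router: Runtime = 2.5 h/day × 30 days = 75 h
Wi-Fi router: 0.009 kW × 75 h = 0.675 kWh
Total energy = 508.275 kWh
Cost = 508.275 × ₹9.3 = ₹4726.96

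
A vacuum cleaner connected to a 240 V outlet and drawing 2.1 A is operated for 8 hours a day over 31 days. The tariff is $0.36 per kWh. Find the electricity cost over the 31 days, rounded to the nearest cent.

Power = 2.1 A × 240 V = 504 W = 0.504 kW
Runtime = 8 h/day × 31 days = 248 h
Energy = 0.504 kW × 248 h = 124.992 kWh
Cost = 124.992 kWh × $0.36/kWh = $45.00

$45.00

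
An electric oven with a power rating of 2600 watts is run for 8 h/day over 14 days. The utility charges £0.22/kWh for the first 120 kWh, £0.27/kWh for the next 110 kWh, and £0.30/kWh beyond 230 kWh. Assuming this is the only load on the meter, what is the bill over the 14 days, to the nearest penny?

£74.46

Runtime = 8 h/day × 14 days = 112 h
Energy = 2.6 kW × 112 h = 291.2 kWh
Tier 1 (0–120 kWh): 120 × £0.22 = £26.4
Tier 2 (120–230 kWh): 110 × £0.27 = £29.7
Above 230 kWh: 61.2 × £0.30 = £18.36
Bill = £74.46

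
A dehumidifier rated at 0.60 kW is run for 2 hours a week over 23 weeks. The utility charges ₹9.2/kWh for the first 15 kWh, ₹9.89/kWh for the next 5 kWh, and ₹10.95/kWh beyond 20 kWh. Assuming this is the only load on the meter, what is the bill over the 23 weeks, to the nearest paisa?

₹270.67

Runtime = 2 h/week × 23 weeks = 46 h
Energy = 0.6 kW × 46 h = 27.6 kWh
Tier 1 (0–15 kWh): 15 × ₹9.2 = ₹138
Tier 2 (15–20 kWh): 5 × ₹9.89 = ₹49.45
Above 20 kWh: 7.6 × ₹10.95 = ₹83.22
Bill = ₹270.67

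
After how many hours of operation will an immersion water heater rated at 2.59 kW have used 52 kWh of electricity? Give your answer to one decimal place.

20.1 h

Hours = 52 kWh ÷ 2.59 kW = 20.1 h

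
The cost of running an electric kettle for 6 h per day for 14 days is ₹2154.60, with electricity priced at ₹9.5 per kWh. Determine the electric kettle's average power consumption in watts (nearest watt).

2700 W

Energy = ₹2154.60 ÷ ₹9.5/kWh = 226.8 kWh
Runtime = 6 h/day × 14 days = 84 h
Power = 226.8 kWh ÷ 84 h = 2.7 kW = 2700 W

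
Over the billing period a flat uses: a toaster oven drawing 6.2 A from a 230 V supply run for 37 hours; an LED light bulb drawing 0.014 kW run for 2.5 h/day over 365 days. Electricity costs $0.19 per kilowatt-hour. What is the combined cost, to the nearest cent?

$12.45

toaster oven: Power = 6.2 A × 230 V = 1426 W = 1.426 kW
toaster oven: 1.426 kW × 37 h = 52.762 kWh
LED light bulb: Runtime = 2.5 h/day × 365 days = 912.5 h
LED light bulb: 0.014 kW × 912.5 h = 12.775 kWh
Total energy = 65.537 kWh
Cost = 65.537 × $0.19 = $12.45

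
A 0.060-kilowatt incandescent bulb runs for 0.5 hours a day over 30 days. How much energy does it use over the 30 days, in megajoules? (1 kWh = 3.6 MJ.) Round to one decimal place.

Runtime = 0.5 h/day × 30 days = 15 h
Energy = 0.06 kW × 15 h = 0.9 kWh
= 0.9 × 3.6 MJ = 3.2 MJ

3.2 MJ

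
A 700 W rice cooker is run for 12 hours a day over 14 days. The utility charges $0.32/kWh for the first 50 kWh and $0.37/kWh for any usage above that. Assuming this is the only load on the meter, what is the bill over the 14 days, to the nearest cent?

Runtime = 12 h/day × 14 days = 168 h
Energy = 0.7 kW × 168 h = 117.6 kWh
Tier 1 (0–50 kWh): 50 × $0.32 = $16
Above 50 kWh: 67.6 × $0.37 = $25.012
Bill = $41.01

$41.01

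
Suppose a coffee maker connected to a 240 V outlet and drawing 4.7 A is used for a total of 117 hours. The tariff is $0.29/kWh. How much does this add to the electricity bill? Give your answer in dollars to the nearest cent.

$38.27

Power = 4.7 A × 240 V = 1128 W = 1.128 kW
Energy = 1.128 kW × 117 h = 131.976 kWh
Cost = 131.976 kWh × $0.29/kWh = $38.27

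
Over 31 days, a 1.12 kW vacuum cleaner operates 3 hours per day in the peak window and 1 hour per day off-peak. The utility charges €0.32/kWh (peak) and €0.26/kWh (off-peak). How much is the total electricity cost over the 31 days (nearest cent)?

€42.36

Peak energy = 1.12 kW × 3 h × 31 = 104.16 kWh
Off-peak energy = 1.12 kW × 1 h × 31 = 34.72 kWh
Cost = 104.16 × €0.32 + 34.72 × €0.26 = €33.3312 + €9.0272 = €42.36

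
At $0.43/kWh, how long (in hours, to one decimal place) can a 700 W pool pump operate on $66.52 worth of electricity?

Energy available = $66.52 ÷ $0.43/kWh = 154.6977 kWh
Hours = 154.6977 kWh ÷ 0.7 kW = 221.0 h

221.0 h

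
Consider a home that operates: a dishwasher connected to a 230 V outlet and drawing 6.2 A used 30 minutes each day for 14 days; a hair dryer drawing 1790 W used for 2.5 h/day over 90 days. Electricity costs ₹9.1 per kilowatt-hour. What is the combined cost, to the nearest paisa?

dishwasher: Power = 6.2 A × 230 V = 1426 W = 1.426 kW
dishwasher: Runtime = 30 min × 14 = 420 min = 7 h
dishwasher: 1.426 kW × 7 h = 9.982 kWh
hair dryer: Runtime = 2.5 h/day × 90 days = 225 h
hair dryer: 1.79 kW × 225 h = 402.75 kWh
Total energy = 412.732 kWh
Cost = 412.732 × ₹9.1 = ₹3755.86

₹3755.86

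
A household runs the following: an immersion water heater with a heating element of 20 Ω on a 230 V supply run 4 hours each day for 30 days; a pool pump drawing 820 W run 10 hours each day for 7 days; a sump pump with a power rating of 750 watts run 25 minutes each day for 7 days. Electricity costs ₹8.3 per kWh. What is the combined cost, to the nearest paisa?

immersion water heater: Power = V²/R = 230²/20 = 2645 W = 2.645 kW
immersion water heater: Runtime = 4 h/day × 30 days = 120 h
immersion water heater: 2.645 kW × 120 h = 317.4 kWh
pool pump: Runtime = 10 h/day × 7 days = 70 h
pool pump: 0.82 kW × 70 h = 57.4 kWh
sump pump: Runtime = 25 min × 7 = 175 min = 2.916666… h
sump pump: 0.75 kW × 2.916666… h = 2.1875 kWh
Total energy = 376.9875 kWh
Cost = 376.9875 × ₹8.3 = ₹3129.00

₹3129.00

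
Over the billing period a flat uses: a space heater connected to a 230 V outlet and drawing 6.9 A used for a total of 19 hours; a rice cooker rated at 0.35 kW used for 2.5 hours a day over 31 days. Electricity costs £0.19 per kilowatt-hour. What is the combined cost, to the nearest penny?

£10.88

space heater: Power = 6.9 A × 230 V = 1587 W = 1.587 kW
space heater: 1.587 kW × 19 h = 30.153 kWh
rice cooker: Runtime = 2.5 h/day × 31 days = 77.5 h
rice cooker: 0.35 kW × 77.5 h = 27.125 kWh
Total energy = 57.278 kWh
Cost = 57.278 × £0.19 = £10.88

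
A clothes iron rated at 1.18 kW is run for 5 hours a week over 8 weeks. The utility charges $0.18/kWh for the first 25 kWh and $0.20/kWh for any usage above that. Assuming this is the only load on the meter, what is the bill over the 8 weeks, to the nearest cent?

$8.94

Runtime = 5 h/week × 8 weeks = 40 h
Energy = 1.18 kW × 40 h = 47.2 kWh
Tier 1 (0–25 kWh): 25 × $0.18 = $4.5
Above 25 kWh: 22.2 × $0.20 = $4.44
Bill = $8.94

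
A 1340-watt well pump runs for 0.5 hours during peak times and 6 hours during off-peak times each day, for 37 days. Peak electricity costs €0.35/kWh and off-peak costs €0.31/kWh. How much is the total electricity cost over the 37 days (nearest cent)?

Peak energy = 1.34 kW × 0.5 h × 37 = 24.79 kWh
Off-peak energy = 1.34 kW × 6 h × 37 = 297.48 kWh
Cost = 24.79 × €0.35 + 297.48 × €0.31 = €8.6765 + €92.2188 = €100.90

€100.90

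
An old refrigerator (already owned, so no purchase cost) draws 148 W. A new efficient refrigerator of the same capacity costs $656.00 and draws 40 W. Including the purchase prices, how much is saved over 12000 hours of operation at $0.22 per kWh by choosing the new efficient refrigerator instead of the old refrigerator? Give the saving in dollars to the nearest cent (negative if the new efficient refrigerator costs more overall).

-$370.88

old refrigerator: $0.00 + (148/1000) kW × 12000 h × $0.22 = $0.00 + $390.72 = $390.72
new efficient refrigerator: $656.00 + (40/1000) kW × 12000 h × $0.22 = $656.00 + $105.6 = $761.6
Saving = $390.72 − $761.6 = −$370.88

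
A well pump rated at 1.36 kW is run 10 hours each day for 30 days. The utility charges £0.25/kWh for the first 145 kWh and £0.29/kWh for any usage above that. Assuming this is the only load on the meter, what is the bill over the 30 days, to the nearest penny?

Runtime = 10 h/day × 30 days = 300 h
Energy = 1.36 kW × 300 h = 408 kWh
Tier 1 (0–145 kWh): 145 × £0.25 = £36.25
Above 145 kWh: 263 × £0.29 = £76.27
Bill = £112.52

£112.52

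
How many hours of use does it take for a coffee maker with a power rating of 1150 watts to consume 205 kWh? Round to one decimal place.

178.3 h

Hours = 205 kWh ÷ 1.15 kW = 178.3 h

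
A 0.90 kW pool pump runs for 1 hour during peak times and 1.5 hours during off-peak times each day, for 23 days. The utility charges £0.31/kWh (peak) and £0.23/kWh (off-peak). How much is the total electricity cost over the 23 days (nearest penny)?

Peak energy = 0.9 kW × 1 h × 23 = 20.7 kWh
Off-peak energy = 0.9 kW × 1.5 h × 23 = 31.05 kWh
Cost = 20.7 × £0.31 + 31.05 × £0.23 = £6.417 + £7.1415 = £13.56

£13.56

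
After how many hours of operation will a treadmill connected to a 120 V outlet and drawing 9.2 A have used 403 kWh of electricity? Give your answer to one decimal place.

Power = 9.2 A × 120 V = 1104 W = 1.104 kW
Hours = 403 kWh ÷ 1.104 kW = 365.0 h

365.0 h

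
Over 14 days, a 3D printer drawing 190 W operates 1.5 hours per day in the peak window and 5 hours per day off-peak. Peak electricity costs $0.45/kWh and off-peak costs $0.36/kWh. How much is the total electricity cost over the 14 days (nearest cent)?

Peak energy = 0.19 kW × 1.5 h × 14 = 3.99 kWh
Off-peak energy = 0.19 kW × 5 h × 14 = 13.3 kWh
Cost = 3.99 × $0.45 + 13.3 × $0.36 = $1.7955 + $4.788 = $6.58

$6.58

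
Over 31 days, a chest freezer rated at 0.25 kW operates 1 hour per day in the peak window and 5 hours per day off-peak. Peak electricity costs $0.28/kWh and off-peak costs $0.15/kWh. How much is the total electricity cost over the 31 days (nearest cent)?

$7.98

Peak energy = 0.25 kW × 1 h × 31 = 7.75 kWh
Off-peak energy = 0.25 kW × 5 h × 31 = 38.75 kWh
Cost = 7.75 × $0.28 + 38.75 × $0.15 = $2.17 + $5.8125 = $7.98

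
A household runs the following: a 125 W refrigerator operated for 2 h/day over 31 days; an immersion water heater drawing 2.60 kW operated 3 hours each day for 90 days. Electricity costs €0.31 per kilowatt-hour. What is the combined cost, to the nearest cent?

€220.02

refrigerator: Runtime = 2 h/day × 31 days = 62 h
refrigerator: 0.125 kW × 62 h = 7.75 kWh
immersion water heater: Runtime = 3 h/day × 90 days = 270 h
immersion water heater: 2.6 kW × 270 h = 702 kWh
Total energy = 709.75 kWh
Cost = 709.75 × €0.31 = €220.02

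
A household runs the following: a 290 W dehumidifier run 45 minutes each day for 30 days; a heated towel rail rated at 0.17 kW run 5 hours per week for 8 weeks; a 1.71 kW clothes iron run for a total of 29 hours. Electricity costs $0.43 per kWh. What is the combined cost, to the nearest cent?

$27.05

dehumidifier: Runtime = 45 min × 30 = 1350 min = 22.5 h
dehumidifier: 0.29 kW × 22.5 h = 6.525 kWh
heated towel rail: Runtime = 5 h/week × 8 weeks = 40 h
heated towel rail: 0.17 kW × 40 h = 6.8 kWh
clothes iron: 1.71 kW × 29 h = 49.59 kWh
Total energy = 62.915 kWh
Cost = 62.915 × $0.43 = $27.05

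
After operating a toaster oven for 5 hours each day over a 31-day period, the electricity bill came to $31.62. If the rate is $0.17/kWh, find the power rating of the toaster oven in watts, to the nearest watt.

Energy = $31.62 ÷ $0.17/kWh = 186 kWh
Runtime = 5 h/day × 31 days = 155 h
Power = 186 kWh ÷ 155 h = 1.2 kW = 1200 W

1200 W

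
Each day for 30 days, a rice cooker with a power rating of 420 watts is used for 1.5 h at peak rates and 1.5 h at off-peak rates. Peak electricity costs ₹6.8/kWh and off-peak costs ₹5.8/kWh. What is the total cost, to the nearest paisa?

Peak energy = 0.42 kW × 1.5 h × 30 = 18.9 kWh
Off-peak energy = 0.42 kW × 1.5 h × 30 = 18.9 kWh
Cost = 18.9 × ₹6.8 + 18.9 × ₹5.8 = ₹128.52 + ₹109.62 = ₹238.14

₹238.14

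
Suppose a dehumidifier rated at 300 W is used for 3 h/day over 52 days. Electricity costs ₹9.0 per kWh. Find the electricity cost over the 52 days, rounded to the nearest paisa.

Runtime = 3 h/day × 52 days = 156 h
Energy = 0.3 kW × 156 h = 46.8 kWh
Cost = 46.8 kWh × ₹9.0/kWh = ₹421.20

₹421.20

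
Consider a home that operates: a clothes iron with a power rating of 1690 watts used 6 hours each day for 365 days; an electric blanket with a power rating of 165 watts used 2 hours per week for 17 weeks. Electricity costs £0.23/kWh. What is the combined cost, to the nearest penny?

£852.54

clothes iron: Runtime = 6 h/day × 365 days = 2190 h
clothes iron: 1.69 kW × 2190 h = 3701.1 kWh
electric blanket: Runtime = 2 h/week × 17 weeks = 34 h
electric blanket: 0.165 kW × 34 h = 5.61 kWh
Total energy = 3706.71 kWh
Cost = 3706.71 × £0.23 = £852.54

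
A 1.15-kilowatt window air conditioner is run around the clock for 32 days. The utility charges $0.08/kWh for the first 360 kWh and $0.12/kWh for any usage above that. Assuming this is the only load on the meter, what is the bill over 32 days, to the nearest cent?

$91.58

Runtime = 24 h × 32 = 768 h
Energy = 1.15 kW × 768 h = 883.2 kWh
Tier 1 (0–360 kWh): 360 × $0.08 = $28.8
Above 360 kWh: 523.2 × $0.12 = $62.784
Bill = $91.58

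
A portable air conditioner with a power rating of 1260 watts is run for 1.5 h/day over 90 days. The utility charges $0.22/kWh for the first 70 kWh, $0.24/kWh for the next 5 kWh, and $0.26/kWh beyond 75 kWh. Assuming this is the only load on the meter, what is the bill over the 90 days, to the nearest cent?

Runtime = 1.5 h/day × 90 days = 135 h
Energy = 1.26 kW × 135 h = 170.1 kWh
Tier 1 (0–70 kWh): 70 × $0.22 = $15.4
Tier 2 (70–75 kWh): 5 × $0.24 = $1.2
Above 75 kWh: 95.1 × $0.26 = $24.726
Bill = $41.33

$41.33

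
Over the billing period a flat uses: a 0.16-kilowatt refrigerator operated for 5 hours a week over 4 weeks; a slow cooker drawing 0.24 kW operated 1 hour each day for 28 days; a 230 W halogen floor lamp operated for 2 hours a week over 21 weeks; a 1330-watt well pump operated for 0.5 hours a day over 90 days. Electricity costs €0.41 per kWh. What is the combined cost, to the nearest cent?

€32.57

refrigerator: Runtime = 5 h/week × 4 weeks = 20 h
refrigerator: 0.16 kW × 20 h = 3.2 kWh
slow cooker: Runtime = 1 h/day × 28 days = 28 h
slow cooker: 0.24 kW × 28 h = 6.72 kWh
halogen floor lamp: Runtime = 2 h/week × 21 weeks = 42 h
halogen floor lamp: 0.23 kW × 42 h = 9.66 kWh
well pump: Runtime = 0.5 h/day × 90 days = 45 h
well pump: 1.33 kW × 45 h = 59.85 kWh
Total energy = 79.43 kWh
Cost = 79.43 × €0.41 = €32.57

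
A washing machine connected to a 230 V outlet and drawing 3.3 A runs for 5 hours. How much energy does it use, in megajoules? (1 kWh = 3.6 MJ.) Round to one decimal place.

13.7 MJ

Power = 3.3 A × 230 V = 759 W = 0.759 kW
Energy = 0.759 kW × 5 h = 3.795 kWh
= 3.795 × 3.6 MJ = 13.7 MJ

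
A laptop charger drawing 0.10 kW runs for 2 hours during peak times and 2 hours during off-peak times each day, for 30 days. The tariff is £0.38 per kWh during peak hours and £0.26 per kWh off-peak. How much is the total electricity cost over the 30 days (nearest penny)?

£3.84

Peak energy = 0.1 kW × 2 h × 30 = 6 kWh
Off-peak energy = 0.1 kW × 2 h × 30 = 6 kWh
Cost = 6 × £0.38 + 6 × £0.26 = £2.28 + £1.56 = £3.84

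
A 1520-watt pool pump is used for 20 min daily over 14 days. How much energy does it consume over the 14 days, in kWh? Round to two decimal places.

Runtime = 20 min × 14 = 280 min = 4.666666… h
Energy = 1.52 kW × 4.666666… h = 7.093333… kWh ≈ 7.09 kWh

7.09 kWh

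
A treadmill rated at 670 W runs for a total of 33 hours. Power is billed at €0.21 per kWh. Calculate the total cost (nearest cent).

Energy = 0.67 kW × 33 h = 22.11 kWh
Cost = 22.11 kWh × €0.21/kWh = €4.64

€4.64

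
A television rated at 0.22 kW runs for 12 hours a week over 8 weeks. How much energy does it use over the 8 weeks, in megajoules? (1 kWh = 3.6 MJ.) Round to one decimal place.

76.0 MJ

Runtime = 12 h/week × 8 weeks = 96 h
Energy = 0.22 kW × 96 h = 21.12 kWh
= 21.12 × 3.6 MJ = 76.0 MJ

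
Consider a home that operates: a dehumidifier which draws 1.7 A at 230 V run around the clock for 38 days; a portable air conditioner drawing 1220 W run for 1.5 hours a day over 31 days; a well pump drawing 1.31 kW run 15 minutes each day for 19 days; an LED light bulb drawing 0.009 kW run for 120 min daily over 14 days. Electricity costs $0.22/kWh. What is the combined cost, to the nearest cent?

$92.36

dehumidifier: Power = 1.7 A × 230 V = 391 W = 0.391 kW
dehumidifier: Runtime = 24 h × 38 = 912 h
dehumidifier: 0.391 kW × 912 h = 356.592 kWh
portable air conditioner: Runtime = 1.5 h/day × 31 days = 46.5 h
portable air conditioner: 1.22 kW × 46.5 h = 56.73 kWh
well pump: Runtime = 15 min × 19 = 285 min = 4.75 h
well pump: 1.31 kW × 4.75 h = 6.2225 kWh
LED light bulb: Runtime = 120 min × 14 = 1680 min = 28 h
LED light bulb: 0.009 kW × 28 h = 0.252 kWh
Total energy = 419.7965 kWh
Cost = 419.7965 × $0.22 = $92.36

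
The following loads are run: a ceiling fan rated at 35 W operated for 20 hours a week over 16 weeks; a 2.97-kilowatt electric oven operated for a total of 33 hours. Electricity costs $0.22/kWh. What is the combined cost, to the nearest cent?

$24.03

ceiling fan: Runtime = 20 h/week × 16 weeks = 320 h
ceiling fan: 0.035 kW × 320 h = 11.2 kWh
electric oven: 2.97 kW × 33 h = 98.01 kWh
Total energy = 109.21 kWh
Cost = 109.21 × $0.22 = $24.03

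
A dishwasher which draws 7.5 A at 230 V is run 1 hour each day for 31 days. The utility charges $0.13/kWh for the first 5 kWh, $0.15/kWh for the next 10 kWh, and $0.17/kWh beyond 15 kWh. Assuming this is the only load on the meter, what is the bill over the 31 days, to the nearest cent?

Power = 7.5 A × 230 V = 1725 W = 1.725 kW
Runtime = 1 h/day × 31 days = 31 h
Energy = 1.725 kW × 31 h = 53.475 kWh
Tier 1 (0–5 kWh): 5 × $0.13 = $0.65
Tier 2 (5–15 kWh): 10 × $0.15 = $1.5
Above 15 kWh: 38.475 × $0.17 = $6.54075
Bill = $8.69

$8.69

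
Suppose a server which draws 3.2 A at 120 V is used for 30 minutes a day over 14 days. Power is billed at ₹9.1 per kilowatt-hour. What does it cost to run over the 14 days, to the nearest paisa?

₹24.46

Power = 3.2 A × 120 V = 384 W = 0.384 kW
Runtime = 30 min × 14 = 420 min = 7 h
Energy = 0.384 kW × 7 h = 2.688 kWh
Cost = 2.688 kWh × ₹9.1/kWh = ₹24.46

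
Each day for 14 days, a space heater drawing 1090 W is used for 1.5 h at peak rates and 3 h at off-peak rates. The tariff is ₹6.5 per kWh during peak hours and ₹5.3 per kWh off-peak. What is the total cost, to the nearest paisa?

Peak energy = 1.09 kW × 1.5 h × 14 = 22.89 kWh
Off-peak energy = 1.09 kW × 3 h × 14 = 45.78 kWh
Cost = 22.89 × ₹6.5 + 45.78 × ₹5.3 = ₹148.785 + ₹242.634 = ₹391.42

₹391.42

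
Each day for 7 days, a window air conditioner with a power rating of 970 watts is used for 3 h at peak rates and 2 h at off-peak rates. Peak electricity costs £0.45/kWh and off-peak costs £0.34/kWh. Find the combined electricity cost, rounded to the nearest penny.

Peak energy = 0.97 kW × 3 h × 7 = 20.37 kWh
Off-peak energy = 0.97 kW × 2 h × 7 = 13.58 kWh
Cost = 20.37 × £0.45 + 13.58 × £0.34 = £9.1665 + £4.6172 = £13.78

£13.78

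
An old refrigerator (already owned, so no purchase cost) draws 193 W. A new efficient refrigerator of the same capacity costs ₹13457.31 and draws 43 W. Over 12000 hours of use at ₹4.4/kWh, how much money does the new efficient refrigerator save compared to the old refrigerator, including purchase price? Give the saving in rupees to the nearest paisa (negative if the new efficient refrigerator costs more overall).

-₹5537.31

old refrigerator: ₹0.00 + (193/1000) kW × 12000 h × ₹4.4 = ₹0.00 + ₹10190.4 = ₹10190.4
new efficient refrigerator: ₹13457.31 + (43/1000) kW × 12000 h × ₹4.4 = ₹13457.31 + ₹2270.4 = ₹15727.71
Saving = ₹10190.4 − ₹15727.71 = −₹5537.31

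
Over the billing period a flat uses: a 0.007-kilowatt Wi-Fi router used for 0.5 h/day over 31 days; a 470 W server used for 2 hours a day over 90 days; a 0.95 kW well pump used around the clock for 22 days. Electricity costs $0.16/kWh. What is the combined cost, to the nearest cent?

$93.81

Wi-Fi router: Runtime = 0.5 h/day × 31 days = 15.5 h
Wi-Fi router: 0.007 kW × 15.5 h = 0.1085 kWh
server: Runtime = 2 h/day × 90 days = 180 h
server: 0.47 kW × 180 h = 84.6 kWh
well pump: Runtime = 24 h × 22 = 528 h
well pump: 0.95 kW × 528 h = 501.6 kWh
Total energy = 586.3085 kWh
Cost = 586.3085 × $0.16 = $93.81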